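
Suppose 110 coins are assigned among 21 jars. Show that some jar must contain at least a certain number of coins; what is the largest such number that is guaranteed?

6

Pigeonhole: the 21 jars are the holes and the 110 coins are the pigeons.
If every jar held at most 5 coins, the total would be at most 21 × 5 = 105, which is less than 110.
So some jar holds at least ⌈110/21⌉ = 6 coins.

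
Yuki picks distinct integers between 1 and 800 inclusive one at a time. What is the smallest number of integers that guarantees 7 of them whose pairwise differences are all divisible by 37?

223

Integers whose pairwise differences are multiples of 37 are exactly those sharing a remainder mod 37. The 37 residue classes mod 37 are the pigeonholes.
With 222 integers one could put 6 in each residue class and have no class reach 7.
The 223rd integer pushes some class to 7, so 37·6 + 1 = 223.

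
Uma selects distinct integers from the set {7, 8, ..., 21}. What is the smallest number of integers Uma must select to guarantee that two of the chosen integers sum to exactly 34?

A set avoiding the sum 34 can contain at most one of each pair {x, 34−x}, plus the 7 elements whose complement lies outside the range or equal to its own complement.
The integers 7, …, 17 (11 of them) are such a set: any two sum to at least 7+8 = 15 and at most 16+17 = 33 < 34.
By the pigeonhole principle, any 12th integer completes one of the 4 pairs, so 12 choices force a sum of 34.

12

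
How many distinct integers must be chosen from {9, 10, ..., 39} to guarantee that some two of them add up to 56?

21

Group the elements by complementary pair {x, 56−x}: {17,39}, {18,38}, {19,37}, …, giving 11 two-element pairs, the single value 28 (it cannot pair with itself since the integers are distinct), and 8 integers whose partner 56−x falls outside [9,39].
By the pigeonhole principle, treating each of those 20 groups as a pigeonhole, one can pick one integer per group — 20 integers — with no two summing to 56.
The 21st integer lands in an occupied pair, forcing a sum of 56.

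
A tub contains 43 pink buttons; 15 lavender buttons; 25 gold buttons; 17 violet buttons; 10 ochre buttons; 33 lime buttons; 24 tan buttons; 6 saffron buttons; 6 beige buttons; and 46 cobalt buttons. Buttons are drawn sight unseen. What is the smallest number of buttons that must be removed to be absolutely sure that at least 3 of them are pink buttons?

In the worst case for collecting pink buttons, every non-pink button comes out first.
There are 15 + 25 + 17 + 10 + 33 + 24 + 6 + 6 + 46 = 182 non-pink buttons altogether.
After those, each further button must be pink, so 182 + 3 = 185 draws guarantee 3 pink buttons.

185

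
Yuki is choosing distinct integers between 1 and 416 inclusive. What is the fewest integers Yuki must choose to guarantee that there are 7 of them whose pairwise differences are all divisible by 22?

Integers whose pairwise differences are multiples of 22 are exactly those sharing a remainder mod 22. Pigeonhole: the 22 residue classes mod 22 are the pigeonholes.
With 132 integers one could put 6 in each residue class and have no class reach 7.
The 133rd integer pushes some class to 7, so 22·6 + 1 = 133.

133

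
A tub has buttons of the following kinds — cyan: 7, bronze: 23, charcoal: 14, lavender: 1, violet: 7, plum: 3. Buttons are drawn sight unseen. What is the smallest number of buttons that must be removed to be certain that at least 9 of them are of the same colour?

35

An adversary could hand out at most 8 buttons per colour (4 colours run out sooner): 7 + 8 + 8 + 1 + 7 + 3 = 34 buttons and still no colour has 9.
By pigeonhole, one more button lands in a colour already at 8, so 35 draws are enough and 34 are not.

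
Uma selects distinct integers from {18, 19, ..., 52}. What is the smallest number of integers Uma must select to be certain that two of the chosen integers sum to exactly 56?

26

Group the elements by complementary pair {x, 56−x}: {18,38}, {19,37}, {20,36}, …, giving 10 two-element pairs, the single value 28 (it cannot pair with itself since the integers are distinct), and 14 integers whose partner 56−x falls outside [18,52].
By pigeonhole, treating each of those 25 groups as a pigeonhole, one can pick one integer per group — 25 integers — with no two summing to 56.
The 26th integer lands in an occupied pair, forcing a sum of 56.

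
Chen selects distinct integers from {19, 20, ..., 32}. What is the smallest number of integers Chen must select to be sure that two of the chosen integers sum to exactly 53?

A set avoiding the sum 53 can contain at most one of each pair {x, 53−x}, plus the 2 elements whose complement lies outside the range.
The integers 19, …, 26 (8 of them) are such a set: any two sum to at least 19+20 = 39 and at most 25+26 = 51 < 53.
By pigeonhole, any 9th integer completes one of the 6 pairs, so 9 choices force a sum of 53.

9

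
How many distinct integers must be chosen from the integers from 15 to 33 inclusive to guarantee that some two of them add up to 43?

13

Two chosen integers sum to 43 exactly when both halves of some pair {x, 43−x} with 15 ≤ x ≤ 43−x ≤ 28 are chosen — 7 such pairs.
The remaining 5 elements (those with no distinct partner in range) can never complete a 43-sum, so the worst case takes all of them and one from each pair: 5 + 7 = 12.
The 13th integer has to be the second member of some pair, so 12 + 1 = 13.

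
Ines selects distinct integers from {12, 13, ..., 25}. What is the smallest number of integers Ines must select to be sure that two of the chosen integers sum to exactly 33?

A set avoiding the sum 33 can contain at most one of each pair {x, 33−x}, plus the 4 elements whose complement lies outside the range.
The integers 17, …, 25 (9 of them) are such a set: any two sum to at least 17+18 = 35 > 33.
By pigeonhole, any 10th integer completes one of the 5 pairs, so 10 choices force a sum of 33.

10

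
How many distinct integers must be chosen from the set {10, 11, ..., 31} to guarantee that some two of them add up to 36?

15

Group the elements by complementary pair {x, 36−x}: {10,26}, {11,25}, {12,24}, …, giving 8 two-element pairs, the single value 18 (it cannot pair with itself since the integers are distinct), and 5 integers whose partner 36−x falls outside [10,31].
By pigeonhole, treating each of those 14 groups as a pigeonhole, one can pick one integer per group — 14 integers — with no two summing to 36.
The 15th integer lands in an occupied pair, forcing a sum of 36.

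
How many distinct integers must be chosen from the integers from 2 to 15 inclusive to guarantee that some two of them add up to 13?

A set avoiding the sum 13 can contain at most one of each pair {x, 13−x}, plus the 4 elements whose complement lies outside the range.
The integers 7, …, 15 (9 of them) are such a set: any two sum to at least 7+8 = 15 > 13.
Pigeonhole: any 10th integer completes one of the 5 pairs, so 10 choices force a sum of 13.

10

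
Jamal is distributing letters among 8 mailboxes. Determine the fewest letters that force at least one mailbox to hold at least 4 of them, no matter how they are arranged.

With 24 letters one could put exactly 3 in each of the 8 mailboxes, and no mailbox would reach 4.
One more letter must land in a mailbox that already has 3, giving it 4.
So 8 × 3 + 1 = 25 letters are required.

25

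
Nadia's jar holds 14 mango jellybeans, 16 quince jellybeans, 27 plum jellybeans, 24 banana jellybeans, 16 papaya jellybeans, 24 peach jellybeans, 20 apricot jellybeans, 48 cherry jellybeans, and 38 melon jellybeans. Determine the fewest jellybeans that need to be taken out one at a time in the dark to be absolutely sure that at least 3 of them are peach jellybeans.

In the worst case for collecting peach jellybeans, every non-peach jellybean comes out first.
There are 14 + 16 + 27 + 24 + 16 + 20 + 48 + 38 = 203 non-peach jellybeans altogether.
After those, each further jellybean must be peach, so 203 + 3 = 206 draws guarantee 3 peach jellybeans.

206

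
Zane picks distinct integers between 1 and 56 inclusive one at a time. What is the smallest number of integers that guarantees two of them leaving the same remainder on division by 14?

By pigeonhole, the 14 residue classes mod 14 are the pigeonholes.
With 14 integers one could put 1 in each residue class and have no class reach 2.
The 15th integer pushes some class to 2, so 14·1 + 1 = 15.

15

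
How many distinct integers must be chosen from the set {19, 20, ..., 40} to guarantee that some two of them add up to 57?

13

Two chosen integers sum to 57 exactly when both halves of some pair {x, 57−x} with 19 ≤ x ≤ 57−x ≤ 38 are chosen — 10 such pairs.
The remaining 2 elements (those with no distinct partner in range) can never complete a 57-sum, so the worst case takes all of them and one from each pair: 2 + 10 = 12.
The 13th integer has to be the second member of some pair, so 12 + 1 = 13.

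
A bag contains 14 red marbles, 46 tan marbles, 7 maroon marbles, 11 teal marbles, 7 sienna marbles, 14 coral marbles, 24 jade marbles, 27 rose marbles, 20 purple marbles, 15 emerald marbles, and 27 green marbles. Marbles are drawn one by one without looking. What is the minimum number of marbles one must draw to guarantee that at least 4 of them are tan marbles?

In the worst case for collecting tan marbles, every non-tan marble comes out first.
There are 14 + 7 + 11 + 7 + 14 + 24 + 27 + 20 + 15 + 27 = 166 non-tan marbles altogether.
After those, each further marble must be tan, so 166 + 4 = 170 draws guarantee 4 tan marbles.

170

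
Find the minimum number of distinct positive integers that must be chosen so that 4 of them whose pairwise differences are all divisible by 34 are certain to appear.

Integers whose pairwise differences are multiples of 34 are exactly those sharing a remainder mod 34. The 34 residue classes mod 34 are the pigeonholes.
With 102 integers one could put 3 in each residue class and have no class reach 4.
The 103rd integer pushes some class to 4, so 34·3 + 1 = 103.

103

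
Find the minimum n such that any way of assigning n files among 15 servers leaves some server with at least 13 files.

With 180 files one could put exactly 12 in each of the 15 servers, and no server would reach 13.
By pigeonhole, one more file must land in a server that already has 12, giving it 13.
So 15 × 12 + 1 = 181 files are required.

181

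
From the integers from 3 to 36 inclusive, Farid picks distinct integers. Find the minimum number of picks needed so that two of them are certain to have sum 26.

25

Two chosen integers sum to 26 exactly when both halves of some pair {x, 26−x} with 3 ≤ x ≤ 26−x ≤ 23 are chosen — 10 such pairs.
The remaining 14 elements (those with no distinct partner in range) can never complete a 26-sum, so the worst case takes all of them and one from each pair: 14 + 10 = 24.
The 25th integer has to be the second member of some pair, so 24 + 1 = 25.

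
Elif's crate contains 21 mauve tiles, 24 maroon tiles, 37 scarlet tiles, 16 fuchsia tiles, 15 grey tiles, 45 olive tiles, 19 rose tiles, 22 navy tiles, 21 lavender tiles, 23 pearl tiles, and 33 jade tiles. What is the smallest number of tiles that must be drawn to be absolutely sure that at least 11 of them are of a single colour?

By pigeonhole, the 11 colours are the holes; the tiles drawn are the pigeons.
To avoid 11 of any one colour, the worst case takes at most 10 of each colour.
That gives 10 + 10 + 10 + 10 + 10 + 10 + 10 + 10 + 10 + 10 + 10 = 110 tiles with no colour reaching 11.
The next tile forces some colour to 11, so 110 + 1 = 111.

111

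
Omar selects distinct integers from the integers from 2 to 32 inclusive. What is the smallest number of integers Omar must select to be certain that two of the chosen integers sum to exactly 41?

20

Two chosen integers sum to 41 exactly when both halves of some pair {x, 41−x} with 9 ≤ x ≤ 41−x ≤ 32 are chosen — 12 such pairs.
The remaining 7 elements (those with no distinct partner in range) can never complete a 41-sum, so the worst case takes all of them and one from each pair: 7 + 12 = 19.
By the pigeonhole principle, the 20th integer has to be the second member of some pair, so 19 + 1 = 20.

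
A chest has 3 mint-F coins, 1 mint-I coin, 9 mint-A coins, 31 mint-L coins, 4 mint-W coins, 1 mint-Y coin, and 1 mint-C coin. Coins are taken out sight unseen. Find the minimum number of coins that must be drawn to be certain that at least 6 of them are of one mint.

21

An adversary could hand out at most 5 coins per mint (5 mints run out sooner): 3 + 1 + 5 + 5 + 4 + 1 + 1 = 20 coins and still no mint has 6.
Pigeonhole: one more coin lands in a mint already at 5, so 21 draws are enough and 20 are not.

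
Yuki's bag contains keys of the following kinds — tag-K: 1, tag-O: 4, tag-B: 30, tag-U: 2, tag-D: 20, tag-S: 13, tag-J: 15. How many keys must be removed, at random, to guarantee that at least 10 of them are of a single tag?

44

By pigeonhole, the 7 tags are the holes; the keys drawn are the pigeons.
To avoid 10 of any one tag, the worst case takes at most 9 of each tag, or every key of a tag that has fewer than 9.
That gives 1 + 4 + 9 + 2 + 9 + 9 + 9 = 43 keys with no tag reaching 10.
The next key forces some tag to 10, so 43 + 1 = 44.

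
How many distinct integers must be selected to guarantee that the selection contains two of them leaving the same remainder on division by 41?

42

By the pigeonhole principle, the 41 residue classes mod 41 are the pigeonholes.
With 41 integers one could put 1 in each residue class and have no class reach 2.
The 42nd integer pushes some class to 2, so 41·1 + 1 = 42.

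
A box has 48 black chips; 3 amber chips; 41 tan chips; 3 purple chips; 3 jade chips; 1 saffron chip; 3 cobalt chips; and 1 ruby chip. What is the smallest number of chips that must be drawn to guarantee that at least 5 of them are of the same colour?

Pigeonhole: put each drawn chip into a box by colour. The largest draw with every box below 5 takes min(count, 4) from each colour; colours with fewer than 4 contribute all they have.
Σ min(cᵢ, 4) = 4 + 3 + 4 + 3 + 3 + 1 + 3 + 1 = 22.
Draw number 22 + 1 = 23 must push one box to 5.

23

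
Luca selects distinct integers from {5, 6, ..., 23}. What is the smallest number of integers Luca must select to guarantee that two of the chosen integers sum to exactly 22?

A set avoiding the sum 22 can contain at most one of each pair {x, 22−x}, plus the 7 elements whose complement lies outside the range or equal to its own complement.
The integers 11, …, 23 (13 of them) are such a set: any two sum to at least 11+12 = 23 > 22.
Any 14th integer completes one of the 6 pairs, so 14 choices force a sum of 22.

14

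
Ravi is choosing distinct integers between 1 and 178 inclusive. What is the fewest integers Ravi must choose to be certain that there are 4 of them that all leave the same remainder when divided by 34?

103

By the pigeonhole principle, the 34 residue classes mod 34 are the pigeonholes.
With 102 integers one could put 3 in each residue class and have no class reach 4.
The 103rd integer pushes some class to 4, so 34·3 + 1 = 103.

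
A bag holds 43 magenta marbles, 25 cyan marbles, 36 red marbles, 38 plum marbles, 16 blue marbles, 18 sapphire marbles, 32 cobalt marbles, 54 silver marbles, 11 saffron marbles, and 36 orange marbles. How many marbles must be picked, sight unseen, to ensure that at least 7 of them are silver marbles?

In the worst case for collecting silver marbles, every non-silver marble comes out first.
There are 43 + 25 + 36 + 38 + 16 + 18 + 32 + 11 + 36 = 255 non-silver marbles altogether.
After those, each further marble must be silver, so 255 + 7 = 262 draws guarantee 7 silver marbles.

262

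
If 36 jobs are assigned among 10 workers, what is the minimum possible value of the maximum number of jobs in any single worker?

The 10 workers are the holes and the 36 jobs are the pigeons.
If every worker held at most 3 jobs, the total would be at most 10 × 3 = 30, which is less than 36.
So some worker holds at least ⌈36/10⌉ = 4 jobs.

4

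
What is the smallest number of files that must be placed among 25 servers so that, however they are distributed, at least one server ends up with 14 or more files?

326

With 325 files one could put exactly 13 in each of the 25 servers, and no server would reach 14.
One more file must land in a server that already has 13, giving it 14.
So 25 × 13 + 1 = 326 files are required.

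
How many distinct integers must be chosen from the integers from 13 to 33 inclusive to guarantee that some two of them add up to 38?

Two chosen integers sum to 38 exactly when both halves of some pair {x, 38−x} with 13 ≤ x ≤ 38−x ≤ 25 are chosen — 6 such pairs.
The remaining 9 elements (those with no distinct partner in range) can never complete a 38-sum, so the worst case takes all of them and one from each pair: 9 + 6 = 15.
By the pigeonhole principle, the 16th integer has to be the second member of some pair, so 15 + 1 = 16.

16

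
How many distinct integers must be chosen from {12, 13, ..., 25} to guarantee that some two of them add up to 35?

Group the elements by complementary pair {x, 35−x}: {12,23}, {13,22}, {14,21}, …, giving 6 two-element pairs and 2 integers whose partner 35−x falls outside [12,25].
Treating each of those 8 groups as a pigeonhole, one can pick one integer per group — 8 integers — with no two summing to 35.
The 9th integer lands in an occupied pair, forcing a sum of 35.

9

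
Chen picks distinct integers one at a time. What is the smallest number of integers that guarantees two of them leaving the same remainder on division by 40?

41

The 40 residue classes mod 40 are the pigeonholes.
With 40 integers one could put 1 in each residue class and have no class reach 2.
The 41st integer pushes some class to 2, so 40·1 + 1 = 41.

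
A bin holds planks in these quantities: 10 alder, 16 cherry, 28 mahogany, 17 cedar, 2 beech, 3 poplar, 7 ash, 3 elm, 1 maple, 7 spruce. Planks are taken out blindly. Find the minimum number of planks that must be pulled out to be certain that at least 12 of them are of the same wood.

An adversary could hand out at most 11 planks per wood (7 woods run out sooner): 10 + 11 + 11 + 11 + 2 + 3 + 7 + 3 + 1 + 7 = 66 planks and still no wood has 12.
One more plank lands in a wood already at 11, so 67 draws are enough and 66 are not.

67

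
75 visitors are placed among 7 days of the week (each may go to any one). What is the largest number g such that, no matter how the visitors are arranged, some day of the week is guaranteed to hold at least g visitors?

The 7 days of the week are the holes and the 75 visitors are the pigeons.
If every day of the week held at most 10 visitors, the total would be at most 7 × 10 = 70, which is less than 75.
So some day of the week holds at least ⌈75/7⌉ = 11 visitors.

11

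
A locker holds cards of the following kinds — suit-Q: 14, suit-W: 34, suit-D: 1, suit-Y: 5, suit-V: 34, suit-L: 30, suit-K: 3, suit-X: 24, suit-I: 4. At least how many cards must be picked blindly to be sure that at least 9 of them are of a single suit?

54

The 9 suits are the holes; the cards drawn are the pigeons.
To avoid 9 of any one suit, the worst case takes at most 8 of each suit, or every card of a suit that has fewer than 8.
That gives 8 + 8 + 1 + 5 + 8 + 8 + 3 + 8 + 4 = 53 cards with no suit reaching 9.
The next card forces some suit to 9, so 53 + 1 = 54.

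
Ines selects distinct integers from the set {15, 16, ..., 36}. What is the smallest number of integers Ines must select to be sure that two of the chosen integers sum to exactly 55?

14

Group the elements by complementary pair {x, 55−x}: {19,36}, {20,35}, {21,34}, …, giving 9 two-element pairs and 4 integers whose partner 55−x falls outside [15,36].
By the pigeonhole principle, treating each of those 13 groups as a pigeonhole, one can pick one integer per group — 13 integers — with no two summing to 55.
The 14th integer lands in an occupied pair, forcing a sum of 55.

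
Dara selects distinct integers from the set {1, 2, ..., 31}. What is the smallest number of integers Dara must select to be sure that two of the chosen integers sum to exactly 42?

A set avoiding the sum 42 can contain at most one of each pair {x, 42−x}, plus the 11 elements whose complement lies outside the range or equal to its own complement.
The integers 1, …, 21 (21 of them) are such a set: any two sum to at least 1+2 = 3 and at most 20+21 = 41 < 42.
Pigeonhole: any 22nd integer completes one of the 10 pairs, so 22 choices force a sum of 42.

22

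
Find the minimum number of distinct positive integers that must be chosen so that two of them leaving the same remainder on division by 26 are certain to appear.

27

By the pigeonhole principle, the 26 residue classes mod 26 are the pigeonholes.
With 26 integers one could put 1 in each residue class and have no class reach 2.
The 27th integer pushes some class to 2, so 26·1 + 1 = 27.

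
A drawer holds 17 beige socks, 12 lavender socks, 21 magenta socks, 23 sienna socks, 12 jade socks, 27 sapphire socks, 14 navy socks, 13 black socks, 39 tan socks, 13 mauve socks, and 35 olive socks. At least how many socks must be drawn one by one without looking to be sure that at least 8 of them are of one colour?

Put each drawn sock into a box by colour. The largest draw with every box below 8 takes min(count, 7) from each colour.
Σ min(cᵢ, 7) = 7 + 7 + 7 + 7 + 7 + 7 + 7 + 7 + 7 + 7 + 7 = 77.
Draw number 77 + 1 = 78 must push one box to 8.

78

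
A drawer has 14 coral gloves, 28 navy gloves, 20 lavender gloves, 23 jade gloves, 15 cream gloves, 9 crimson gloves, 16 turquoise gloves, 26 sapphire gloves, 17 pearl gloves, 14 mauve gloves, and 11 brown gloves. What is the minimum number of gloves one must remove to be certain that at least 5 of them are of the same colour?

By pigeonhole, put each drawn glove into a box by colour. The largest draw with every box below 5 takes min(count, 4) from each colour.
Σ min(cᵢ, 4) = 4 + 4 + 4 + 4 + 4 + 4 + 4 + 4 + 4 + 4 + 4 = 44.
Draw number 44 + 1 = 45 must push one box to 5.

45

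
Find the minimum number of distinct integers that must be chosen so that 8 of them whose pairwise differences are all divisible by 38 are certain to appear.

267

Integers whose pairwise differences are multiples of 38 are exactly those sharing a remainder mod 38. By the pigeonhole principle, the 38 residue classes mod 38 are the pigeonholes.
With 266 integers one could put 7 in each residue class and have no class reach 8.
The 267th integer pushes some class to 8, so 38·7 + 1 = 267.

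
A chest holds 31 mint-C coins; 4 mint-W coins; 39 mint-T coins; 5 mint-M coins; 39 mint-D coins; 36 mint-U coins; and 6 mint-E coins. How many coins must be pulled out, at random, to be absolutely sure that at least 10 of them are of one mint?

By the pigeonhole principle, put each drawn coin into a box by mint. The largest draw with every box below 10 takes min(count, 9) from each mint; mints with fewer than 9 contribute all they have.
Σ min(cᵢ, 9) = 9 + 4 + 9 + 5 + 9 + 9 + 6 = 51.
Draw number 51 + 1 = 52 must push one box to 10.

52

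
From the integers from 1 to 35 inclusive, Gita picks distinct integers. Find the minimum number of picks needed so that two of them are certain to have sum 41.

21

Two chosen integers sum to 41 exactly when both halves of some pair {x, 41−x} with 6 ≤ x ≤ 41−x ≤ 35 are chosen — 15 such pairs.
The remaining 5 elements (those with no distinct partner in range) can never complete a 41-sum, so the worst case takes all of them and one from each pair: 5 + 15 = 20.
By pigeonhole, the 21st integer has to be the second member of some pair, so 20 + 1 = 21.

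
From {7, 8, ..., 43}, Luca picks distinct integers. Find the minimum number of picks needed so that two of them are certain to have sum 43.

Two chosen integers sum to 43 exactly when both halves of some pair {x, 43−x} with 7 ≤ x ≤ 43−x ≤ 36 are chosen — 15 such pairs.
The remaining 7 elements (those with no distinct partner in range) can never complete a 43-sum, so the worst case takes all of them and one from each pair: 7 + 15 = 22.
The 23rd integer has to be the second member of some pair, so 22 + 1 = 23.

23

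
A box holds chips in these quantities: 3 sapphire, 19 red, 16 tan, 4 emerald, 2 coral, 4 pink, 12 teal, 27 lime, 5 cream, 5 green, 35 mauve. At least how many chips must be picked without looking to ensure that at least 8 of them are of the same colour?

An adversary could hand out at most 7 chips per colour (6 colours run out sooner): 3 + 7 + 7 + 4 + 2 + 4 + 7 + 7 + 5 + 5 + 7 = 58 chips and still no colour has 8.
One more chip lands in a colour already at 7, so 59 draws are enough and 58 are not.

59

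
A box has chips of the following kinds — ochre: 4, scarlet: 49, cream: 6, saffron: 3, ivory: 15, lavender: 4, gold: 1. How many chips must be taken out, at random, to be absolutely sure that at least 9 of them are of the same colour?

By pigeonhole, the 7 colours are the holes; the chips drawn are the pigeons.
To avoid 9 of any one colour, the worst case takes at most 8 of each colour, or every chip of a colour that has fewer than 8.
That gives 4 + 8 + 6 + 3 + 8 + 4 + 1 = 34 chips with no colour reaching 9.
The next chip forces some colour to 9, so 34 + 1 = 35.

35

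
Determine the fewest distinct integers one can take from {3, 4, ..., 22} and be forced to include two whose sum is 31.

14

Two chosen integers sum to 31 exactly when both halves of some pair {x, 31−x} with 9 ≤ x ≤ 31−x ≤ 22 are chosen — 7 such pairs.
The remaining 6 elements (those with no distinct partner in range) can never complete a 31-sum, so the worst case takes all of them and one from each pair: 6 + 7 = 13.
Pigeonhole: the 14th integer has to be the second member of some pair, so 13 + 1 = 14.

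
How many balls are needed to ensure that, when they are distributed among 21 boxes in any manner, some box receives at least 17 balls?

337

With 336 balls one could put exactly 16 in each of the 21 boxes, and no box would reach 17.
One more ball must land in a box that already has 16, giving it 17.
So 21 × 16 + 1 = 337 balls are required.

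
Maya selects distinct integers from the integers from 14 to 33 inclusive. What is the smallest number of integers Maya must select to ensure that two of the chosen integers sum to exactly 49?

12

Two chosen integers sum to 49 exactly when both halves of some pair {x, 49−x} with 16 ≤ x ≤ 49−x ≤ 33 are chosen — 9 such pairs.
The remaining 2 elements (those with no distinct partner in range) can never complete a 49-sum, so the worst case takes all of them and one from each pair: 2 + 9 = 11.
Pigeonhole: the 12th integer has to be the second member of some pair, so 11 + 1 = 12.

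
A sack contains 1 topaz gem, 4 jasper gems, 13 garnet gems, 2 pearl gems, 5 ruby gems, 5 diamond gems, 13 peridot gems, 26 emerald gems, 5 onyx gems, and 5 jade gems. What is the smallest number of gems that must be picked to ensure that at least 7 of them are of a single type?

46

An adversary could hand out at most 6 gems per type (7 types run out sooner): 1 + 4 + 6 + 2 + 5 + 5 + 6 + 6 + 5 + 5 = 45 gems and still no type has 7.
By pigeonhole, one more gem lands in a type already at 6, so 46 draws are enough and 45 are not.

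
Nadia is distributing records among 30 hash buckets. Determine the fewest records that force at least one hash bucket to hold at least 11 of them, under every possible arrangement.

301

With 300 records one could put exactly 10 in each of the 30 hash buckets, and no hash bucket would reach 11.
By the pigeonhole principle, one more record must land in a hash bucket that already has 10, giving it 11.
So 30 × 10 + 1 = 301 records are required.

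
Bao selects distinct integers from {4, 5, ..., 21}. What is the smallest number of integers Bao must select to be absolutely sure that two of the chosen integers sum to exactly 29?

12

Two chosen integers sum to 29 exactly when both halves of some pair {x, 29−x} with 8 ≤ x ≤ 29−x ≤ 21 are chosen — 7 such pairs.
The remaining 4 elements (those with no distinct partner in range) can never complete a 29-sum, so the worst case takes all of them and one from each pair: 4 + 7 = 11.
The 12th integer has to be the second member of some pair, so 11 + 1 = 12.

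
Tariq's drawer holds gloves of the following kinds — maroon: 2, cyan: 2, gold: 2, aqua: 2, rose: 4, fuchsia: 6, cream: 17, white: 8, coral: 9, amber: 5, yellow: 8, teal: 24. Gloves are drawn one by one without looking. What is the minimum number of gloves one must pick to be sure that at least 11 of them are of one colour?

69

Pigeonhole: put each drawn glove into a box by colour. The largest draw with every box below 11 takes min(count, 10) from each colour; colours with fewer than 10 contribute all they have.
Σ min(cᵢ, 10) = 2 + 2 + 2 + 2 + 4 + 6 + 10 + 8 + 9 + 5 + 8 + 10 = 68.
Draw number 68 + 1 = 69 must push one box to 11.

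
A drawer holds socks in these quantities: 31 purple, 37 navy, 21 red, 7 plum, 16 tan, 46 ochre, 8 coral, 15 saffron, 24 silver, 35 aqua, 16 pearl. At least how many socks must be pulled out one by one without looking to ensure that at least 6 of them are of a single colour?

56

Put each drawn sock into a box by colour. The largest draw with every box below 6 takes min(count, 5) from each colour.
Σ min(cᵢ, 5) = 5 + 5 + 5 + 5 + 5 + 5 + 5 + 5 + 5 + 5 + 5 = 55.
Draw number 55 + 1 = 56 must push one box to 6.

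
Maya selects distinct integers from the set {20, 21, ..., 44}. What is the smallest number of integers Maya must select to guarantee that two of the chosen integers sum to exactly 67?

15

A set avoiding the sum 67 can contain at most one of each pair {x, 67−x}, plus the 3 elements whose complement lies outside the range.
The integers 20, …, 33 (14 of them) are such a set: any two sum to at least 20+21 = 41 and at most 32+33 = 65 < 67.
By pigeonhole, any 15th integer completes one of the 11 pairs, so 15 choices force a sum of 67.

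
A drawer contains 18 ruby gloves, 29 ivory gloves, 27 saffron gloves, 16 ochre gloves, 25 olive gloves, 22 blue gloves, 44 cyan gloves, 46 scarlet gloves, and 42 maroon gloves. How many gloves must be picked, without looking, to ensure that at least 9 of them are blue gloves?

In the worst case for collecting blue gloves, every non-blue glove comes out first.
There are 18 + 29 + 27 + 16 + 25 + 44 + 46 + 42 = 247 non-blue gloves altogether.
After those, each further glove must be blue, so 247 + 9 = 256 draws guarantee 9 blue gloves.

256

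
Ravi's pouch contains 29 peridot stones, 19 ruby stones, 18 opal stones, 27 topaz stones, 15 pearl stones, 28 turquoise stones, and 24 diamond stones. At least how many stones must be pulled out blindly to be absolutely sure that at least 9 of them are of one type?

57

The 7 types are the holes; the stones drawn are the pigeons.
To avoid 9 of any one type, the worst case takes at most 8 of each type.
That gives 8 + 8 + 8 + 8 + 8 + 8 + 8 = 56 stones with no type reaching 9.
The next stone forces some type to 9, so 56 + 1 = 57.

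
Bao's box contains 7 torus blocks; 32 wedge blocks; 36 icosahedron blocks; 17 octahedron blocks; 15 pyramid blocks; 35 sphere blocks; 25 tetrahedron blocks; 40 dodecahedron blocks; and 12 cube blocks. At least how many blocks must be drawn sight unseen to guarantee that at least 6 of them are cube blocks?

213

In the worst case for collecting cube blocks, every non-cube block comes out first.
There are 7 + 32 + 36 + 17 + 15 + 35 + 25 + 40 = 207 non-cube blocks altogether.
After those, each further block must be cube, so 207 + 6 = 213 draws guarantee 6 cube blocks.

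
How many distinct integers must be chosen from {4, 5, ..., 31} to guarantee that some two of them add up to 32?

Two chosen integers sum to 32 exactly when both halves of some pair {x, 32−x} with 4 ≤ x ≤ 32−x ≤ 28 are chosen — 12 such pairs.
The remaining 4 elements (those with no distinct partner in range) can never complete a 32-sum, so the worst case takes all of them and one from each pair: 4 + 12 = 16.
By pigeonhole, the 17th integer has to be the second member of some pair, so 16 + 1 = 17.

17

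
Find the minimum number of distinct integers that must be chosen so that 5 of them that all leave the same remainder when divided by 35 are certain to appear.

By the pigeonhole principle, the 35 residue classes mod 35 are the pigeonholes.
With 140 integers one could put 4 in each residue class and have no class reach 5.
The 141st integer pushes some class to 5, so 35·4 + 1 = 141.

141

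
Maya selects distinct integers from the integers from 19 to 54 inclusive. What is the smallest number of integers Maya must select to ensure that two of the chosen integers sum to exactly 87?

26

Two chosen integers sum to 87 exactly when both halves of some pair {x, 87−x} with 33 ≤ x ≤ 87−x ≤ 54 are chosen — 11 such pairs.
The remaining 14 elements (those with no distinct partner in range) can never complete a 87-sum, so the worst case takes all of them and one from each pair: 14 + 11 = 25.
The 26th integer has to be the second member of some pair, so 25 + 1 = 26.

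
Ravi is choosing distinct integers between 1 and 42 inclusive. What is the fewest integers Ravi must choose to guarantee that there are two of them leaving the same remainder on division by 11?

By the pigeonhole principle, the 11 residue classes mod 11 are the pigeonholes.
With 11 integers one could put 1 in each residue class and have no class reach 2.
The 12th integer pushes some class to 2, so 11·1 + 1 = 12.

12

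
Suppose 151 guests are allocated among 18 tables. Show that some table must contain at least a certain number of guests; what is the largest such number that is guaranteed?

The 18 tables are the holes and the 151 guests are the pigeons.
If every table held at most 8 guests, the total would be at most 18 × 8 = 144, which is less than 151.
So some table holds at least ⌈151/18⌉ = 9 guests.

9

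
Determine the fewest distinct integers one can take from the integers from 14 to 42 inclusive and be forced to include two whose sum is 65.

20

Two chosen integers sum to 65 exactly when both halves of some pair {x, 65−x} with 23 ≤ x ≤ 65−x ≤ 42 are chosen — 10 such pairs.
The remaining 9 elements (those with no distinct partner in range) can never complete a 65-sum, so the worst case takes all of them and one from each pair: 9 + 10 = 19.
By pigeonhole, the 20th integer has to be the second member of some pair, so 19 + 1 = 20.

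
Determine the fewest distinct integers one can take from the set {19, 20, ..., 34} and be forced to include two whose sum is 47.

12

Group the elements by complementary pair {x, 47−x}: {19,28}, {20,27}, {21,26}, …, giving 5 two-element pairs and 6 integers whose partner 47−x falls outside [19,34].
Pigeonhole: treating each of those 11 groups as a pigeonhole, one can pick one integer per group — 11 integers — with no two summing to 47.
The 12th integer lands in an occupied pair, forcing a sum of 47.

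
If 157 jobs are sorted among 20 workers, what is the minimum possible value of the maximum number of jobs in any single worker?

8

By the pigeonhole principle, the 20 workers are the holes and the 157 jobs are the pigeons.
If every worker held at most 7 jobs, the total would be at most 20 × 7 = 140, which is less than 157.
So some worker holds at least ⌈157/20⌉ = 8 jobs.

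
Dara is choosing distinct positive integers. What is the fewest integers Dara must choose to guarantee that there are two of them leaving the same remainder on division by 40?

41

The 40 residue classes mod 40 are the pigeonholes.
With 40 integers one could put 1 in each residue class and have no class reach 2.
The 41st integer pushes some class to 2, so 40·1 + 1 = 41.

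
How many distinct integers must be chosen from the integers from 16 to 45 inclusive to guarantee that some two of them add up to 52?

21

A set avoiding the sum 52 can contain at most one of each pair {x, 52−x}, plus the 10 elements whose complement lies outside the range or equal to its own complement.
The integers 26, …, 45 (20 of them) are such a set: any two sum to at least 26+27 = 53 > 52.
By pigeonhole, any 21st integer completes one of the 10 pairs, so 21 choices force a sum of 52.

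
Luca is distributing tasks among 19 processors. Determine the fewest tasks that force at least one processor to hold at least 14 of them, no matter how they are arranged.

With 247 tasks one could put exactly 13 in each of the 19 processors, and no processor would reach 14.
By pigeonhole, one more task must land in a processor that already has 13, giving it 14.
So 19 × 13 + 1 = 248 tasks are required.

248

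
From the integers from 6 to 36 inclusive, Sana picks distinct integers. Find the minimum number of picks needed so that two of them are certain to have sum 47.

A set avoiding the sum 47 can contain at most one of each pair {x, 47−x}, plus the 5 elements whose complement lies outside the range.
The integers 6, …, 23 (18 of them) are such a set: any two sum to at least 6+7 = 13 and at most 22+23 = 45 < 47.
Any 19th integer completes one of the 13 pairs, so 19 choices force a sum of 47.

19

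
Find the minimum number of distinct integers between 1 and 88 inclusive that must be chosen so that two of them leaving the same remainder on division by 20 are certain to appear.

By pigeonhole, the 20 residue classes mod 20 are the pigeonholes.
With 20 integers one could put 1 in each residue class and have no class reach 2.
The 21st integer pushes some class to 2, so 20·1 + 1 = 21.

21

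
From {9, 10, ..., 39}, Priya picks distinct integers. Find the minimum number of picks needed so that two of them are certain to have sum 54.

20

Two chosen integers sum to 54 exactly when both halves of some pair {x, 54−x} with 15 ≤ x ≤ 54−x ≤ 39 are chosen — 12 such pairs.
The remaining 7 elements (those with no distinct partner in range) can never complete a 54-sum, so the worst case takes all of them and one from each pair: 7 + 12 = 19.
By the pigeonhole principle, the 20th integer has to be the second member of some pair, so 19 + 1 = 20.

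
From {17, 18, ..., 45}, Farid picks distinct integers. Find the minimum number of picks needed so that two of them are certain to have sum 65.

Group the elements by complementary pair {x, 65−x}: {20,45}, {21,44}, {22,43}, …, giving 13 two-element pairs and 3 integers whose partner 65−x falls outside [17,45].
Treating each of those 16 groups as a pigeonhole, one can pick one integer per group — 16 integers — with no two summing to 65.
The 17th integer lands in an occupied pair, forcing a sum of 65.

17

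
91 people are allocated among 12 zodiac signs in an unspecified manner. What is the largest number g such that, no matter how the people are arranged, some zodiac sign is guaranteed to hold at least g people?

8

Pigeonhole: the 12 zodiac signs are the holes and the 91 people are the pigeons.
If every zodiac sign held at most 7 people, the total would be at most 12 × 7 = 84, which is less than 91.
So some zodiac sign holds at least ⌈91/12⌉ = 8 people.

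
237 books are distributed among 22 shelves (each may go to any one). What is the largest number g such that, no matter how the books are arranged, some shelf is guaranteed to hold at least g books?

11

By the pigeonhole principle, the 22 shelves are the holes and the 237 books are the pigeons.
If every shelf held at most 10 books, the total would be at most 22 × 10 = 220, which is less than 237.
So some shelf holds at least ⌈237/22⌉ = 11 books.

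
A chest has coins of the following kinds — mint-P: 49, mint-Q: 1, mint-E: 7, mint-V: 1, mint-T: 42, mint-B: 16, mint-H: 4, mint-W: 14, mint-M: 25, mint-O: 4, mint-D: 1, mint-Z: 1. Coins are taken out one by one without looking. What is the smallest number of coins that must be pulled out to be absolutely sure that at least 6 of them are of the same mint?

43

Pigeonhole: the 12 mints are the holes; the coins drawn are the pigeons.
To avoid 6 of any one mint, the worst case takes at most 5 of each mint, or every coin of a mint that has fewer than 5.
That gives 5 + 1 + 5 + 1 + 5 + 5 + 4 + 5 + 5 + 4 + 1 + 1 = 42 coins with no mint reaching 6.
The next coin forces some mint to 6, so 42 + 1 = 43.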